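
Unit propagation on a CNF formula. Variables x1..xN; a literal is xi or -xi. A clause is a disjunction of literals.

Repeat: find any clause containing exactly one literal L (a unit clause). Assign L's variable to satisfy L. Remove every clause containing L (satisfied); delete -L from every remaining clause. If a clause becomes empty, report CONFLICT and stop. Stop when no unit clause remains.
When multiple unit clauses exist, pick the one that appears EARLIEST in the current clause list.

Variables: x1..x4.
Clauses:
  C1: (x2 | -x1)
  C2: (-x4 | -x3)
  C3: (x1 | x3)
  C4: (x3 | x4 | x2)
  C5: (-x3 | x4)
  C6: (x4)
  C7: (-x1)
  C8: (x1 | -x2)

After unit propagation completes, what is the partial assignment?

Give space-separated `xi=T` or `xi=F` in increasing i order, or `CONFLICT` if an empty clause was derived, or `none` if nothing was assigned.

unit clause [4] forces x4=T; simplify:
  drop -4 from [-4, -3] -> [-3]
  satisfied 3 clause(s); 5 remain; assigned so far: [4]
unit clause [-3] forces x3=F; simplify:
  drop 3 from [1, 3] -> [1]
  satisfied 1 clause(s); 4 remain; assigned so far: [3, 4]
unit clause [1] forces x1=T; simplify:
  drop -1 from [2, -1] -> [2]
  drop -1 from [-1] -> [] (empty!)
  satisfied 2 clause(s); 2 remain; assigned so far: [1, 3, 4]
CONFLICT (empty clause)

Answer: CONFLICT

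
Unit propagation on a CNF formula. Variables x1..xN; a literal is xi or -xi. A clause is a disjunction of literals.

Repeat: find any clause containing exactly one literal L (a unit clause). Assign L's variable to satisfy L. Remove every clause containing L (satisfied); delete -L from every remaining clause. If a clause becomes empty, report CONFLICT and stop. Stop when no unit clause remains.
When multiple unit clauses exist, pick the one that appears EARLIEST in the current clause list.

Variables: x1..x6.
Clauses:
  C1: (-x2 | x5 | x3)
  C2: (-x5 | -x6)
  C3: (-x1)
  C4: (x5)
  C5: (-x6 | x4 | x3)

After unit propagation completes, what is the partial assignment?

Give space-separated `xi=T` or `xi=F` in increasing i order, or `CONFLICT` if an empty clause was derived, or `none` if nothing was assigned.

Answer: x1=F x5=T x6=F

Derivation:
unit clause [-1] forces x1=F; simplify:
  satisfied 1 clause(s); 4 remain; assigned so far: [1]
unit clause [5] forces x5=T; simplify:
  drop -5 from [-5, -6] -> [-6]
  satisfied 2 clause(s); 2 remain; assigned so far: [1, 5]
unit clause [-6] forces x6=F; simplify:
  satisfied 2 clause(s); 0 remain; assigned so far: [1, 5, 6]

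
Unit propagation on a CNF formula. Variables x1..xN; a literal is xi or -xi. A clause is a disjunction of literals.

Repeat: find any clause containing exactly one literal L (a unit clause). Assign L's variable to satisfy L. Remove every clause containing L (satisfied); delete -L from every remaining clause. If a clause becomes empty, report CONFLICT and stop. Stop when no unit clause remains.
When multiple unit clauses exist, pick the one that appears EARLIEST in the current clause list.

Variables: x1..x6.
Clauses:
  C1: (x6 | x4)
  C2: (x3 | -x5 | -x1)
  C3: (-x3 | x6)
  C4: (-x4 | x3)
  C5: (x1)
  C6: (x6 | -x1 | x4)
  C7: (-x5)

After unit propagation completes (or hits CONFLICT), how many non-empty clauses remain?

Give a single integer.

unit clause [1] forces x1=T; simplify:
  drop -1 from [3, -5, -1] -> [3, -5]
  drop -1 from [6, -1, 4] -> [6, 4]
  satisfied 1 clause(s); 6 remain; assigned so far: [1]
unit clause [-5] forces x5=F; simplify:
  satisfied 2 clause(s); 4 remain; assigned so far: [1, 5]

Answer: 4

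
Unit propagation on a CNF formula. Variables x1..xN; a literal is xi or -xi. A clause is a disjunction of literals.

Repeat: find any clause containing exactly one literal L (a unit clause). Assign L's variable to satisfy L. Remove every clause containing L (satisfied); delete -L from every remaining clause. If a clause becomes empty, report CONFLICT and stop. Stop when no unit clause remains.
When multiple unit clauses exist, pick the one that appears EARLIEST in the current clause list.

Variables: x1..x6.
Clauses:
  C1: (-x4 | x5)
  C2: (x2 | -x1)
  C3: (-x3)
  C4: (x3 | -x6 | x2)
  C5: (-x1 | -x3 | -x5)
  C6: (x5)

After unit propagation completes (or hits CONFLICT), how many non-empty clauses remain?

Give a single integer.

unit clause [-3] forces x3=F; simplify:
  drop 3 from [3, -6, 2] -> [-6, 2]
  satisfied 2 clause(s); 4 remain; assigned so far: [3]
unit clause [5] forces x5=T; simplify:
  satisfied 2 clause(s); 2 remain; assigned so far: [3, 5]

Answer: 2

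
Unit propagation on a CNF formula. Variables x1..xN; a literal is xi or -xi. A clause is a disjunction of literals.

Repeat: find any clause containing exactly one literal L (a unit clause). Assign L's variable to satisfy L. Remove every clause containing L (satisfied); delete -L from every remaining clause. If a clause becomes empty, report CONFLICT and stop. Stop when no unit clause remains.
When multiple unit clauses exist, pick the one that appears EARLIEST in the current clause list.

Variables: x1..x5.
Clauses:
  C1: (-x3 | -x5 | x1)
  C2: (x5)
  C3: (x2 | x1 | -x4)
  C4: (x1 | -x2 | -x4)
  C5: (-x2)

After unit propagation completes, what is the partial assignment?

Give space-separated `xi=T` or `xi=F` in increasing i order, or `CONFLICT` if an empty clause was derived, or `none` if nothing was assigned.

Answer: x2=F x5=T

Derivation:
unit clause [5] forces x5=T; simplify:
  drop -5 from [-3, -5, 1] -> [-3, 1]
  satisfied 1 clause(s); 4 remain; assigned so far: [5]
unit clause [-2] forces x2=F; simplify:
  drop 2 from [2, 1, -4] -> [1, -4]
  satisfied 2 clause(s); 2 remain; assigned so far: [2, 5]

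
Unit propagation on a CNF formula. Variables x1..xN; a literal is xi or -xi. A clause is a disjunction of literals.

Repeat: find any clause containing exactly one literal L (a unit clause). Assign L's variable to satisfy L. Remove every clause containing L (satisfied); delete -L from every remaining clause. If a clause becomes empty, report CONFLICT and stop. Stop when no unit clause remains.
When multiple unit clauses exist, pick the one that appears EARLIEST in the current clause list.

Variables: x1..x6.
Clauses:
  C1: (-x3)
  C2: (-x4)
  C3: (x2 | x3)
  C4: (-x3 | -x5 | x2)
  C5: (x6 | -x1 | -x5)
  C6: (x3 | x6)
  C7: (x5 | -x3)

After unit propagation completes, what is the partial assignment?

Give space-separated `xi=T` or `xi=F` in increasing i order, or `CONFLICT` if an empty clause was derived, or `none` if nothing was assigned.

Answer: x2=T x3=F x4=F x6=T

Derivation:
unit clause [-3] forces x3=F; simplify:
  drop 3 from [2, 3] -> [2]
  drop 3 from [3, 6] -> [6]
  satisfied 3 clause(s); 4 remain; assigned so far: [3]
unit clause [-4] forces x4=F; simplify:
  satisfied 1 clause(s); 3 remain; assigned so far: [3, 4]
unit clause [2] forces x2=T; simplify:
  satisfied 1 clause(s); 2 remain; assigned so far: [2, 3, 4]
unit clause [6] forces x6=T; simplify:
  satisfied 2 clause(s); 0 remain; assigned so far: [2, 3, 4, 6]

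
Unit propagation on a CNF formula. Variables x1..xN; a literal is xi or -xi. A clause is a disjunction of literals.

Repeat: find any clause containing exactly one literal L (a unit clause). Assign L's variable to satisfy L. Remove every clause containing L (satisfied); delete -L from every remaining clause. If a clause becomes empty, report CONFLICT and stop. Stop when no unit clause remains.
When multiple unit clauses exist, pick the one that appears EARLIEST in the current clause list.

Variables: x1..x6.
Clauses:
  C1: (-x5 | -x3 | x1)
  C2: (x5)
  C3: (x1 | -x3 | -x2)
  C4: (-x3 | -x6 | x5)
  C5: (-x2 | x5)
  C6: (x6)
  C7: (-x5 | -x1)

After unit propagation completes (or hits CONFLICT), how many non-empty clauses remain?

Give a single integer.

unit clause [5] forces x5=T; simplify:
  drop -5 from [-5, -3, 1] -> [-3, 1]
  drop -5 from [-5, -1] -> [-1]
  satisfied 3 clause(s); 4 remain; assigned so far: [5]
unit clause [6] forces x6=T; simplify:
  satisfied 1 clause(s); 3 remain; assigned so far: [5, 6]
unit clause [-1] forces x1=F; simplify:
  drop 1 from [-3, 1] -> [-3]
  drop 1 from [1, -3, -2] -> [-3, -2]
  satisfied 1 clause(s); 2 remain; assigned so far: [1, 5, 6]
unit clause [-3] forces x3=F; simplify:
  satisfied 2 clause(s); 0 remain; assigned so far: [1, 3, 5, 6]

Answer: 0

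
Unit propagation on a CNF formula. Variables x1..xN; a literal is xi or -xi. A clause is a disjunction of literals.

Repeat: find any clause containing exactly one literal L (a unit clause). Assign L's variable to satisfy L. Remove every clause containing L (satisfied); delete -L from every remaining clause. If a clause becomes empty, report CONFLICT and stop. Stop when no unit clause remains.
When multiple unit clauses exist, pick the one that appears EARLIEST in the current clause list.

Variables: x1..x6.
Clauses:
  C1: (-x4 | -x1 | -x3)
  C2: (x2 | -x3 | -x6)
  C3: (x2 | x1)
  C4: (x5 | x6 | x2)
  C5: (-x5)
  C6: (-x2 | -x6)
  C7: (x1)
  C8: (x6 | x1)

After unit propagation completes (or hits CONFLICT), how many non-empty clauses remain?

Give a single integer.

Answer: 4

Derivation:
unit clause [-5] forces x5=F; simplify:
  drop 5 from [5, 6, 2] -> [6, 2]
  satisfied 1 clause(s); 7 remain; assigned so far: [5]
unit clause [1] forces x1=T; simplify:
  drop -1 from [-4, -1, -3] -> [-4, -3]
  satisfied 3 clause(s); 4 remain; assigned so far: [1, 5]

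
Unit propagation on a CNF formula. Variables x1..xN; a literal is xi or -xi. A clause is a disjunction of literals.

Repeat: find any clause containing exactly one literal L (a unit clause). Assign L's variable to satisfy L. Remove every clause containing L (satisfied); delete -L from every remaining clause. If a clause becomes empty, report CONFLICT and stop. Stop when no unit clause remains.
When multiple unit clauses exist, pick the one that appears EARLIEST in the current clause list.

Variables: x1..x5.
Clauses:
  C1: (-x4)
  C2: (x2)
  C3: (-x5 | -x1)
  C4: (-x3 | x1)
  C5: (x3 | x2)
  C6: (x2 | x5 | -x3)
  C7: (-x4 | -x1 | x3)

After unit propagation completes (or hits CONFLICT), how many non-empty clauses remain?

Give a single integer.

Answer: 2

Derivation:
unit clause [-4] forces x4=F; simplify:
  satisfied 2 clause(s); 5 remain; assigned so far: [4]
unit clause [2] forces x2=T; simplify:
  satisfied 3 clause(s); 2 remain; assigned so far: [2, 4]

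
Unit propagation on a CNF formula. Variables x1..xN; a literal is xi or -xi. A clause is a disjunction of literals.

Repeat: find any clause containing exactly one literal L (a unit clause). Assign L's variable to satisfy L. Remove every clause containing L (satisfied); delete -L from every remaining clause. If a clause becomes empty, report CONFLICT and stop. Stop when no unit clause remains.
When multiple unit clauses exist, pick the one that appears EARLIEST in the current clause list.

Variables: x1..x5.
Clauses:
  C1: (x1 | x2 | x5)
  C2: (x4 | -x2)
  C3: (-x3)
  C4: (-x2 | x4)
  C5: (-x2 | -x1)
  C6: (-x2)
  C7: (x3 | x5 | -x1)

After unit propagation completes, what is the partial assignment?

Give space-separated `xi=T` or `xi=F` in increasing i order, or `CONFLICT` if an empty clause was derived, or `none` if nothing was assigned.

unit clause [-3] forces x3=F; simplify:
  drop 3 from [3, 5, -1] -> [5, -1]
  satisfied 1 clause(s); 6 remain; assigned so far: [3]
unit clause [-2] forces x2=F; simplify:
  drop 2 from [1, 2, 5] -> [1, 5]
  satisfied 4 clause(s); 2 remain; assigned so far: [2, 3]

Answer: x2=F x3=F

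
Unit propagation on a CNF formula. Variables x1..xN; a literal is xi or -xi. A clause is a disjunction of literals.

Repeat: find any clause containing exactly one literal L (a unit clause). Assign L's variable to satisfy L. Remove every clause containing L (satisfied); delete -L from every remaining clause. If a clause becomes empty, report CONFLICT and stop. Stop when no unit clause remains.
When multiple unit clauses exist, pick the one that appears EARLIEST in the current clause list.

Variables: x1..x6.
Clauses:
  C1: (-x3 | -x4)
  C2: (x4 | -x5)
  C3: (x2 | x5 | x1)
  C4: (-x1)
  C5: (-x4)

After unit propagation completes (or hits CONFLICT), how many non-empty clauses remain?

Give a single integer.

Answer: 0

Derivation:
unit clause [-1] forces x1=F; simplify:
  drop 1 from [2, 5, 1] -> [2, 5]
  satisfied 1 clause(s); 4 remain; assigned so far: [1]
unit clause [-4] forces x4=F; simplify:
  drop 4 from [4, -5] -> [-5]
  satisfied 2 clause(s); 2 remain; assigned so far: [1, 4]
unit clause [-5] forces x5=F; simplify:
  drop 5 from [2, 5] -> [2]
  satisfied 1 clause(s); 1 remain; assigned so far: [1, 4, 5]
unit clause [2] forces x2=T; simplify:
  satisfied 1 clause(s); 0 remain; assigned so far: [1, 2, 4, 5]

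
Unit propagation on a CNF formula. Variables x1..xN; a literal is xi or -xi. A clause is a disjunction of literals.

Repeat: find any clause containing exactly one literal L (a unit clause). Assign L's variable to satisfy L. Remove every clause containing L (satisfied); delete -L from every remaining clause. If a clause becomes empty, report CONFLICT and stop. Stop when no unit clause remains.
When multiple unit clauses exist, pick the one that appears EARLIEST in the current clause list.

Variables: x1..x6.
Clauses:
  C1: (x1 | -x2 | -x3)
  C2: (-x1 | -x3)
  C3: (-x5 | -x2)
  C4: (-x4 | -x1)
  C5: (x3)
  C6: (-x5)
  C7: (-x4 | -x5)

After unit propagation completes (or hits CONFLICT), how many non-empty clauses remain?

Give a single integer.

unit clause [3] forces x3=T; simplify:
  drop -3 from [1, -2, -3] -> [1, -2]
  drop -3 from [-1, -3] -> [-1]
  satisfied 1 clause(s); 6 remain; assigned so far: [3]
unit clause [-1] forces x1=F; simplify:
  drop 1 from [1, -2] -> [-2]
  satisfied 2 clause(s); 4 remain; assigned so far: [1, 3]
unit clause [-2] forces x2=F; simplify:
  satisfied 2 clause(s); 2 remain; assigned so far: [1, 2, 3]
unit clause [-5] forces x5=F; simplify:
  satisfied 2 clause(s); 0 remain; assigned so far: [1, 2, 3, 5]

Answer: 0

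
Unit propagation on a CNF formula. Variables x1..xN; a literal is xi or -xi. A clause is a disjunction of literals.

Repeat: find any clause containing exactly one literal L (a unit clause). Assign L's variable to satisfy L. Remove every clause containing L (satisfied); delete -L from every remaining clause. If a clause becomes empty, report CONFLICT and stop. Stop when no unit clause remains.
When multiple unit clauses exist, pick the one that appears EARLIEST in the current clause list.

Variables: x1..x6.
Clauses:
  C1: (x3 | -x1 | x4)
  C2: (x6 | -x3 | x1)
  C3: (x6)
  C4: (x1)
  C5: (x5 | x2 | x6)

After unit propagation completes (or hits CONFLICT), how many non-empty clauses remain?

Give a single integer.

unit clause [6] forces x6=T; simplify:
  satisfied 3 clause(s); 2 remain; assigned so far: [6]
unit clause [1] forces x1=T; simplify:
  drop -1 from [3, -1, 4] -> [3, 4]
  satisfied 1 clause(s); 1 remain; assigned so far: [1, 6]

Answer: 1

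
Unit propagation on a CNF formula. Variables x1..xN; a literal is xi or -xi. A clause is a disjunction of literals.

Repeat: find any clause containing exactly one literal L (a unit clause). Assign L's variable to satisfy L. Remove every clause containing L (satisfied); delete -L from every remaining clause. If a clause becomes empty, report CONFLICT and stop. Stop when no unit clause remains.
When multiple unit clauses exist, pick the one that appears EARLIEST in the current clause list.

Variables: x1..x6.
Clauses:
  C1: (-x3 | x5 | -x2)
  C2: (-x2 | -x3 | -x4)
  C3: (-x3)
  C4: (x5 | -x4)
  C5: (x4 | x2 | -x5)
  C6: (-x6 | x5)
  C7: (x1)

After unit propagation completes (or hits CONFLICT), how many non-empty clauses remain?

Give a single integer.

Answer: 3

Derivation:
unit clause [-3] forces x3=F; simplify:
  satisfied 3 clause(s); 4 remain; assigned so far: [3]
unit clause [1] forces x1=T; simplify:
  satisfied 1 clause(s); 3 remain; assigned so far: [1, 3]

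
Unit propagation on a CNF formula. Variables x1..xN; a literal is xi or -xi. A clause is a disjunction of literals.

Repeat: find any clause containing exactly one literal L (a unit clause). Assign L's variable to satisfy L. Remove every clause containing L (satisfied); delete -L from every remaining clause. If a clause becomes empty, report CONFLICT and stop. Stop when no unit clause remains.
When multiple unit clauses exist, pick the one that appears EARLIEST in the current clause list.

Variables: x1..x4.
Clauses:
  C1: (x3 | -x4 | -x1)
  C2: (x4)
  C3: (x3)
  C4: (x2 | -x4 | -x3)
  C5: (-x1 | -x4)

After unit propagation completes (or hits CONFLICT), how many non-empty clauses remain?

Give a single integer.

unit clause [4] forces x4=T; simplify:
  drop -4 from [3, -4, -1] -> [3, -1]
  drop -4 from [2, -4, -3] -> [2, -3]
  drop -4 from [-1, -4] -> [-1]
  satisfied 1 clause(s); 4 remain; assigned so far: [4]
unit clause [3] forces x3=T; simplify:
  drop -3 from [2, -3] -> [2]
  satisfied 2 clause(s); 2 remain; assigned so far: [3, 4]
unit clause [2] forces x2=T; simplify:
  satisfied 1 clause(s); 1 remain; assigned so far: [2, 3, 4]
unit clause [-1] forces x1=F; simplify:
  satisfied 1 clause(s); 0 remain; assigned so far: [1, 2, 3, 4]

Answer: 0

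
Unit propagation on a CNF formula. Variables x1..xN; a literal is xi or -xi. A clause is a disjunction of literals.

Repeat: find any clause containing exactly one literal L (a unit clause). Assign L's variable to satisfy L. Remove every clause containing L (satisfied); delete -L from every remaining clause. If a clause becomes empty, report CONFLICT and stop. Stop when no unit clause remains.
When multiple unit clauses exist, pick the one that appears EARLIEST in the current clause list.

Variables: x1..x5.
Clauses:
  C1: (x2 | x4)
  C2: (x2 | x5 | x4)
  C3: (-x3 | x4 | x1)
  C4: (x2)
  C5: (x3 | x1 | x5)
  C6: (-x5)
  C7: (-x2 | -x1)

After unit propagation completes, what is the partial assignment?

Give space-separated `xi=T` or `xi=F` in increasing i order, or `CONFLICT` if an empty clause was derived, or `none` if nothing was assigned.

unit clause [2] forces x2=T; simplify:
  drop -2 from [-2, -1] -> [-1]
  satisfied 3 clause(s); 4 remain; assigned so far: [2]
unit clause [-5] forces x5=F; simplify:
  drop 5 from [3, 1, 5] -> [3, 1]
  satisfied 1 clause(s); 3 remain; assigned so far: [2, 5]
unit clause [-1] forces x1=F; simplify:
  drop 1 from [-3, 4, 1] -> [-3, 4]
  drop 1 from [3, 1] -> [3]
  satisfied 1 clause(s); 2 remain; assigned so far: [1, 2, 5]
unit clause [3] forces x3=T; simplify:
  drop -3 from [-3, 4] -> [4]
  satisfied 1 clause(s); 1 remain; assigned so far: [1, 2, 3, 5]
unit clause [4] forces x4=T; simplify:
  satisfied 1 clause(s); 0 remain; assigned so far: [1, 2, 3, 4, 5]

Answer: x1=F x2=T x3=T x4=T x5=F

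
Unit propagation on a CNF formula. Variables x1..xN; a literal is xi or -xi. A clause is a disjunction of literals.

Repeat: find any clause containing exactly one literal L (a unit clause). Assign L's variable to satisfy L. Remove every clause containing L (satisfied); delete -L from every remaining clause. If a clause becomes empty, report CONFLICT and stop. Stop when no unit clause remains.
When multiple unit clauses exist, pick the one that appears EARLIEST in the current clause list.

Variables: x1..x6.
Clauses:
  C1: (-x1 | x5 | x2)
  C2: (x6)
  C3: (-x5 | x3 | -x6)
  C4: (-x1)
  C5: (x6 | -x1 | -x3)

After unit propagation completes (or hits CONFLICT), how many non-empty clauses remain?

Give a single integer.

Answer: 1

Derivation:
unit clause [6] forces x6=T; simplify:
  drop -6 from [-5, 3, -6] -> [-5, 3]
  satisfied 2 clause(s); 3 remain; assigned so far: [6]
unit clause [-1] forces x1=F; simplify:
  satisfied 2 clause(s); 1 remain; assigned so far: [1, 6]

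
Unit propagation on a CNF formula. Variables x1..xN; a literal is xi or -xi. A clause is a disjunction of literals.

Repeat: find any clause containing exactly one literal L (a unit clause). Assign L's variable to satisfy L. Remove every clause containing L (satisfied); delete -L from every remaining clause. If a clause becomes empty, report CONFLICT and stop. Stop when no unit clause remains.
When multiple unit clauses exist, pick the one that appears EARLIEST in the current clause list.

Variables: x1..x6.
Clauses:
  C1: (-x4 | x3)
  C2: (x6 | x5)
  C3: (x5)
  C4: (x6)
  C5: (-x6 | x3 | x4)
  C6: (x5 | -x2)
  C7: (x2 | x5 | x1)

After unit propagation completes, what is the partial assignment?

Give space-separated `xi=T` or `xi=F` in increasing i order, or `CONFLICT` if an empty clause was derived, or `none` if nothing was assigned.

Answer: x5=T x6=T

Derivation:
unit clause [5] forces x5=T; simplify:
  satisfied 4 clause(s); 3 remain; assigned so far: [5]
unit clause [6] forces x6=T; simplify:
  drop -6 from [-6, 3, 4] -> [3, 4]
  satisfied 1 clause(s); 2 remain; assigned so far: [5, 6]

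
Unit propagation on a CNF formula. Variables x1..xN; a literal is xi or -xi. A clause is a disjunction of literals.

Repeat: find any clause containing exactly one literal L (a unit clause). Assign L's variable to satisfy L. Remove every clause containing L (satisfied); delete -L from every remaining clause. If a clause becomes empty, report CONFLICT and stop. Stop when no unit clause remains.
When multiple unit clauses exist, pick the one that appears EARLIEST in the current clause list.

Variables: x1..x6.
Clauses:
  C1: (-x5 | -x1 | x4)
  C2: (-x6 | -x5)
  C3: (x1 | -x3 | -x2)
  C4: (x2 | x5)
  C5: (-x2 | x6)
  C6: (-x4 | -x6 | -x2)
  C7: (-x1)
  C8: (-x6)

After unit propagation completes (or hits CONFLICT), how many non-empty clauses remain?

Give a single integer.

Answer: 0

Derivation:
unit clause [-1] forces x1=F; simplify:
  drop 1 from [1, -3, -2] -> [-3, -2]
  satisfied 2 clause(s); 6 remain; assigned so far: [1]
unit clause [-6] forces x6=F; simplify:
  drop 6 from [-2, 6] -> [-2]
  satisfied 3 clause(s); 3 remain; assigned so far: [1, 6]
unit clause [-2] forces x2=F; simplify:
  drop 2 from [2, 5] -> [5]
  satisfied 2 clause(s); 1 remain; assigned so far: [1, 2, 6]
unit clause [5] forces x5=T; simplify:
  satisfied 1 clause(s); 0 remain; assigned so far: [1, 2, 5, 6]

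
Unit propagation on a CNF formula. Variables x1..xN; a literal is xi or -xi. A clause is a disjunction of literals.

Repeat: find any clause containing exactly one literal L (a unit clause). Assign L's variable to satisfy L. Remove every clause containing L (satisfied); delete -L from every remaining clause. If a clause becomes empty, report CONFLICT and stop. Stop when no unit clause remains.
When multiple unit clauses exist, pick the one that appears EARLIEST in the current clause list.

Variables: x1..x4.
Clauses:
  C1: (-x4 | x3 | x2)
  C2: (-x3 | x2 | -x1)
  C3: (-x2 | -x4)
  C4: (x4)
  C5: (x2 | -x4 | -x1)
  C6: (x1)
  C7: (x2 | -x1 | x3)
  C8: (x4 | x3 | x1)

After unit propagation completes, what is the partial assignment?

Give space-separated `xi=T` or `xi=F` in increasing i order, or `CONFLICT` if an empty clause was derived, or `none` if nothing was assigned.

Answer: CONFLICT

Derivation:
unit clause [4] forces x4=T; simplify:
  drop -4 from [-4, 3, 2] -> [3, 2]
  drop -4 from [-2, -4] -> [-2]
  drop -4 from [2, -4, -1] -> [2, -1]
  satisfied 2 clause(s); 6 remain; assigned so far: [4]
unit clause [-2] forces x2=F; simplify:
  drop 2 from [3, 2] -> [3]
  drop 2 from [-3, 2, -1] -> [-3, -1]
  drop 2 from [2, -1] -> [-1]
  drop 2 from [2, -1, 3] -> [-1, 3]
  satisfied 1 clause(s); 5 remain; assigned so far: [2, 4]
unit clause [3] forces x3=T; simplify:
  drop -3 from [-3, -1] -> [-1]
  satisfied 2 clause(s); 3 remain; assigned so far: [2, 3, 4]
unit clause [-1] forces x1=F; simplify:
  drop 1 from [1] -> [] (empty!)
  satisfied 2 clause(s); 1 remain; assigned so far: [1, 2, 3, 4]
CONFLICT (empty clause)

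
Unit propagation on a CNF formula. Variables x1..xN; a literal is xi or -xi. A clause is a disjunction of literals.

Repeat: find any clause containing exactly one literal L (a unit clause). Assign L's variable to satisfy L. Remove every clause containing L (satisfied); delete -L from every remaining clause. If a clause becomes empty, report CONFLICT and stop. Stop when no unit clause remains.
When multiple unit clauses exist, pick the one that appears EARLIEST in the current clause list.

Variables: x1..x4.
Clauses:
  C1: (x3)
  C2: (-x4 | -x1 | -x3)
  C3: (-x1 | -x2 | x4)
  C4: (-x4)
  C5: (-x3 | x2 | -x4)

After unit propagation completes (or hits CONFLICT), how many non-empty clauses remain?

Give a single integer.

Answer: 1

Derivation:
unit clause [3] forces x3=T; simplify:
  drop -3 from [-4, -1, -3] -> [-4, -1]
  drop -3 from [-3, 2, -4] -> [2, -4]
  satisfied 1 clause(s); 4 remain; assigned so far: [3]
unit clause [-4] forces x4=F; simplify:
  drop 4 from [-1, -2, 4] -> [-1, -2]
  satisfied 3 clause(s); 1 remain; assigned so far: [3, 4]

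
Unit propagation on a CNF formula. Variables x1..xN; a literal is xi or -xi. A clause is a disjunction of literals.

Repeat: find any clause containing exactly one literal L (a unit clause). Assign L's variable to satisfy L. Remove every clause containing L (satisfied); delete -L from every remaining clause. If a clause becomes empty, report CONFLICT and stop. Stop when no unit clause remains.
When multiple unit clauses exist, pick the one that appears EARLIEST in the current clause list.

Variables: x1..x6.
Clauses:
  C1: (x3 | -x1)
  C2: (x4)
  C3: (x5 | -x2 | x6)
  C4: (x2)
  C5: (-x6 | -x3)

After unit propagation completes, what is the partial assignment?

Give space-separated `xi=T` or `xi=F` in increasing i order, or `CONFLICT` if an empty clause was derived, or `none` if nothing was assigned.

Answer: x2=T x4=T

Derivation:
unit clause [4] forces x4=T; simplify:
  satisfied 1 clause(s); 4 remain; assigned so far: [4]
unit clause [2] forces x2=T; simplify:
  drop -2 from [5, -2, 6] -> [5, 6]
  satisfied 1 clause(s); 3 remain; assigned so far: [2, 4]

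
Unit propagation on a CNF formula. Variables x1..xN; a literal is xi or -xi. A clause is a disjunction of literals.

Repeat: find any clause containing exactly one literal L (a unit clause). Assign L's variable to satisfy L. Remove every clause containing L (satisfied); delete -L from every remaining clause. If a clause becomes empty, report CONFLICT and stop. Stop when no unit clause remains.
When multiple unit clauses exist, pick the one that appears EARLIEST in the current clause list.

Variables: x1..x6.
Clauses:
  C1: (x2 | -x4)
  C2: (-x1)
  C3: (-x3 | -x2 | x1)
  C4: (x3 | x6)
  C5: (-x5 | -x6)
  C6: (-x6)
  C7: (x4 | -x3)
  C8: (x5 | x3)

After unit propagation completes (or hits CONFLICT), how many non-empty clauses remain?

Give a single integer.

unit clause [-1] forces x1=F; simplify:
  drop 1 from [-3, -2, 1] -> [-3, -2]
  satisfied 1 clause(s); 7 remain; assigned so far: [1]
unit clause [-6] forces x6=F; simplify:
  drop 6 from [3, 6] -> [3]
  satisfied 2 clause(s); 5 remain; assigned so far: [1, 6]
unit clause [3] forces x3=T; simplify:
  drop -3 from [-3, -2] -> [-2]
  drop -3 from [4, -3] -> [4]
  satisfied 2 clause(s); 3 remain; assigned so far: [1, 3, 6]
unit clause [-2] forces x2=F; simplify:
  drop 2 from [2, -4] -> [-4]
  satisfied 1 clause(s); 2 remain; assigned so far: [1, 2, 3, 6]
unit clause [-4] forces x4=F; simplify:
  drop 4 from [4] -> [] (empty!)
  satisfied 1 clause(s); 1 remain; assigned so far: [1, 2, 3, 4, 6]
CONFLICT (empty clause)

Answer: 0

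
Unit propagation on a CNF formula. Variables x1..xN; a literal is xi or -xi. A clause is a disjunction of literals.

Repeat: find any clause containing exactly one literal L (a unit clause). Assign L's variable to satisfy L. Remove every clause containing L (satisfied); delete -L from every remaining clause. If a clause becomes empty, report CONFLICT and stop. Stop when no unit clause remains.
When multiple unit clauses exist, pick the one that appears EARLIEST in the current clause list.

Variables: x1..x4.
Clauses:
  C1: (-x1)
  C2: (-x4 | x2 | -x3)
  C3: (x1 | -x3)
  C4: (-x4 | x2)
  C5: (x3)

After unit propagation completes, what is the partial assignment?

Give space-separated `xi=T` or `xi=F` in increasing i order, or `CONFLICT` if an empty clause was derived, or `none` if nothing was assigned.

unit clause [-1] forces x1=F; simplify:
  drop 1 from [1, -3] -> [-3]
  satisfied 1 clause(s); 4 remain; assigned so far: [1]
unit clause [-3] forces x3=F; simplify:
  drop 3 from [3] -> [] (empty!)
  satisfied 2 clause(s); 2 remain; assigned so far: [1, 3]
CONFLICT (empty clause)

Answer: CONFLICT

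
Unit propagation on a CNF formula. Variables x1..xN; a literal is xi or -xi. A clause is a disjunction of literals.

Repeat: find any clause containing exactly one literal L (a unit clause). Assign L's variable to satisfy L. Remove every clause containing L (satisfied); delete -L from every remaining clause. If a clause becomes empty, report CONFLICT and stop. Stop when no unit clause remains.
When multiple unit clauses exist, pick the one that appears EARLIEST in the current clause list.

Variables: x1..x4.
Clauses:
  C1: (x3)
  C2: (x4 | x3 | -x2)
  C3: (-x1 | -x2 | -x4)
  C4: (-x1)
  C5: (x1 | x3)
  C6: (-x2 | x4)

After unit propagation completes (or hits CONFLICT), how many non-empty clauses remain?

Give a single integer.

Answer: 1

Derivation:
unit clause [3] forces x3=T; simplify:
  satisfied 3 clause(s); 3 remain; assigned so far: [3]
unit clause [-1] forces x1=F; simplify:
  satisfied 2 clause(s); 1 remain; assigned so far: [1, 3]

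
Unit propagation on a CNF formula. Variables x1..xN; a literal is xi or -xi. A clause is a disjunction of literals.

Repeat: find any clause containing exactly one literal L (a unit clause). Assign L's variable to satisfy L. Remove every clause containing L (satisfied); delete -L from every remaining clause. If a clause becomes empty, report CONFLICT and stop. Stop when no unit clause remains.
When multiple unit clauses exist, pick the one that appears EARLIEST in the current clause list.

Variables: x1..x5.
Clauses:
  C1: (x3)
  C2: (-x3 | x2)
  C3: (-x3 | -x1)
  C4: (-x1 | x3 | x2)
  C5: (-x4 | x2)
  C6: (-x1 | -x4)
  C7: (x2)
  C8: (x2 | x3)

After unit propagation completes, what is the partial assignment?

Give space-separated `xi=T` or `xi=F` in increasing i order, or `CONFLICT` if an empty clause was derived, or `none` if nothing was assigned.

Answer: x1=F x2=T x3=T

Derivation:
unit clause [3] forces x3=T; simplify:
  drop -3 from [-3, 2] -> [2]
  drop -3 from [-3, -1] -> [-1]
  satisfied 3 clause(s); 5 remain; assigned so far: [3]
unit clause [2] forces x2=T; simplify:
  satisfied 3 clause(s); 2 remain; assigned so far: [2, 3]
unit clause [-1] forces x1=F; simplify:
  satisfied 2 clause(s); 0 remain; assigned so far: [1, 2, 3]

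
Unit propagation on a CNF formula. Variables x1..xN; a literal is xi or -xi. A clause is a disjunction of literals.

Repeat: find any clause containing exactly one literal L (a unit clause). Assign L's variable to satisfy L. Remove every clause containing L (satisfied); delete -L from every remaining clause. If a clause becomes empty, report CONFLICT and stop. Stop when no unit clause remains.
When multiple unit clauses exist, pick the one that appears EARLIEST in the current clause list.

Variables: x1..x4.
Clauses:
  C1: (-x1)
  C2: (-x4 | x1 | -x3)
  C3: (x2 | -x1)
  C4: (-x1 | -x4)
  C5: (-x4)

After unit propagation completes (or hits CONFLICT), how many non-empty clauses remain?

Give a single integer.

unit clause [-1] forces x1=F; simplify:
  drop 1 from [-4, 1, -3] -> [-4, -3]
  satisfied 3 clause(s); 2 remain; assigned so far: [1]
unit clause [-4] forces x4=F; simplify:
  satisfied 2 clause(s); 0 remain; assigned so far: [1, 4]

Answer: 0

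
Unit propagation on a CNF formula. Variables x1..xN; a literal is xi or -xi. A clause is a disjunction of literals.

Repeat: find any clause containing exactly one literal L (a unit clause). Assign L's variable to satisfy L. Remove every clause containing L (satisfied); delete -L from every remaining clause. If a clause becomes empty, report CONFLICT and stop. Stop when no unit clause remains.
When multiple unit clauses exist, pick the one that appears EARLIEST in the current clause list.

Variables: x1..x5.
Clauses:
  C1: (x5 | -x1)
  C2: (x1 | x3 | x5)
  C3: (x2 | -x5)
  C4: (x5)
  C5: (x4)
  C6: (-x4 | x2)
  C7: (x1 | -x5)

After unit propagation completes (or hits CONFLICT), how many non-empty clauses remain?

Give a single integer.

unit clause [5] forces x5=T; simplify:
  drop -5 from [2, -5] -> [2]
  drop -5 from [1, -5] -> [1]
  satisfied 3 clause(s); 4 remain; assigned so far: [5]
unit clause [2] forces x2=T; simplify:
  satisfied 2 clause(s); 2 remain; assigned so far: [2, 5]
unit clause [4] forces x4=T; simplify:
  satisfied 1 clause(s); 1 remain; assigned so far: [2, 4, 5]
unit clause [1] forces x1=T; simplify:
  satisfied 1 clause(s); 0 remain; assigned so far: [1, 2, 4, 5]

Answer: 0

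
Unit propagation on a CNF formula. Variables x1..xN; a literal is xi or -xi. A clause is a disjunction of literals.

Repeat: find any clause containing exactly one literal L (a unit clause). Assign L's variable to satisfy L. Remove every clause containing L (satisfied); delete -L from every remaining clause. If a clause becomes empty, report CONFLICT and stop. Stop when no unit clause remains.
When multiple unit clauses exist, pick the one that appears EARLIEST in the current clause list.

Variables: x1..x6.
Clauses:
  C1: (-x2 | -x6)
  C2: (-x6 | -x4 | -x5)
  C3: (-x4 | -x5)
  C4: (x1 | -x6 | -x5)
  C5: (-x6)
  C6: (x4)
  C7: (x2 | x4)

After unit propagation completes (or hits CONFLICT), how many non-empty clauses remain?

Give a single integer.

unit clause [-6] forces x6=F; simplify:
  satisfied 4 clause(s); 3 remain; assigned so far: [6]
unit clause [4] forces x4=T; simplify:
  drop -4 from [-4, -5] -> [-5]
  satisfied 2 clause(s); 1 remain; assigned so far: [4, 6]
unit clause [-5] forces x5=F; simplify:
  satisfied 1 clause(s); 0 remain; assigned so far: [4, 5, 6]

Answer: 0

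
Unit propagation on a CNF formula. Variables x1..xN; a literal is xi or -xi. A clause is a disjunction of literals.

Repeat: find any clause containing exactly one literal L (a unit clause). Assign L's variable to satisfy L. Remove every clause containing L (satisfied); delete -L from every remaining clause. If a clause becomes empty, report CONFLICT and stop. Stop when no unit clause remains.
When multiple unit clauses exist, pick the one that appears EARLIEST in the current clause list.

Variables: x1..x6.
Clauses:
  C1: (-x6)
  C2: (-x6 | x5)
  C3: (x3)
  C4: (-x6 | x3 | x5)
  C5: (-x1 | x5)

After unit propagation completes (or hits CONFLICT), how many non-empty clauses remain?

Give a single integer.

unit clause [-6] forces x6=F; simplify:
  satisfied 3 clause(s); 2 remain; assigned so far: [6]
unit clause [3] forces x3=T; simplify:
  satisfied 1 clause(s); 1 remain; assigned so far: [3, 6]

Answer: 1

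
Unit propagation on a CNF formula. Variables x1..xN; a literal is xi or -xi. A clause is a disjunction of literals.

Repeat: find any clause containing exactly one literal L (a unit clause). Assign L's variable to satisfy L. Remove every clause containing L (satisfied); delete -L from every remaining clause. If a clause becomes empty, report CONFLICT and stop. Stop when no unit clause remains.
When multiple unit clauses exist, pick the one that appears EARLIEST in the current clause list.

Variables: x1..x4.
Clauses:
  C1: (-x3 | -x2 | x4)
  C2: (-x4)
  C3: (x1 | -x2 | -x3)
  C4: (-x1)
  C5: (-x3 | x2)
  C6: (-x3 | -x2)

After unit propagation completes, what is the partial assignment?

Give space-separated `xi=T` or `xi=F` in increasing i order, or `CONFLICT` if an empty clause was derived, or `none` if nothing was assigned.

Answer: x1=F x4=F

Derivation:
unit clause [-4] forces x4=F; simplify:
  drop 4 from [-3, -2, 4] -> [-3, -2]
  satisfied 1 clause(s); 5 remain; assigned so far: [4]
unit clause [-1] forces x1=F; simplify:
  drop 1 from [1, -2, -3] -> [-2, -3]
  satisfied 1 clause(s); 4 remain; assigned so far: [1, 4]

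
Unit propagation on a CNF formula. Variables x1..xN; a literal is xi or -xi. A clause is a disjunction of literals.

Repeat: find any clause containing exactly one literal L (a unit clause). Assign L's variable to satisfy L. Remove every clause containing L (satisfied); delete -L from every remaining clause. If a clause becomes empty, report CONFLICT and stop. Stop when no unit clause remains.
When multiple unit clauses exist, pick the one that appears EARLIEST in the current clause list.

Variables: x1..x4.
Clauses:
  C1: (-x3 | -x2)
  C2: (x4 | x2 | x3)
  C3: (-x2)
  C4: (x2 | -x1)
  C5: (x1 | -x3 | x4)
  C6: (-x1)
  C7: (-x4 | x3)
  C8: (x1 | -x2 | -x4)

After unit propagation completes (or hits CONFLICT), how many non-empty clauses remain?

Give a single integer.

unit clause [-2] forces x2=F; simplify:
  drop 2 from [4, 2, 3] -> [4, 3]
  drop 2 from [2, -1] -> [-1]
  satisfied 3 clause(s); 5 remain; assigned so far: [2]
unit clause [-1] forces x1=F; simplify:
  drop 1 from [1, -3, 4] -> [-3, 4]
  satisfied 2 clause(s); 3 remain; assigned so far: [1, 2]

Answer: 3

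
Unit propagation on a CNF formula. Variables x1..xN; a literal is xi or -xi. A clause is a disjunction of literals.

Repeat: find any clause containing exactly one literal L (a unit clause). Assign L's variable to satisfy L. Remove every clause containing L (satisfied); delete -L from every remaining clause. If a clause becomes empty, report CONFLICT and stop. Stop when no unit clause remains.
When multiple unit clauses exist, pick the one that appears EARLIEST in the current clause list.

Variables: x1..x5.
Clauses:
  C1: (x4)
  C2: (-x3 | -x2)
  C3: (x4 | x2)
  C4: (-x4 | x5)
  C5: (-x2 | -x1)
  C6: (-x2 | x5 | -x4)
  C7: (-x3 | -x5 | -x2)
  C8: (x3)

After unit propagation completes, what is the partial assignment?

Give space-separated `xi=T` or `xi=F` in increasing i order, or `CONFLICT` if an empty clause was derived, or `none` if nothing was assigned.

Answer: x2=F x3=T x4=T x5=T

Derivation:
unit clause [4] forces x4=T; simplify:
  drop -4 from [-4, 5] -> [5]
  drop -4 from [-2, 5, -4] -> [-2, 5]
  satisfied 2 clause(s); 6 remain; assigned so far: [4]
unit clause [5] forces x5=T; simplify:
  drop -5 from [-3, -5, -2] -> [-3, -2]
  satisfied 2 clause(s); 4 remain; assigned so far: [4, 5]
unit clause [3] forces x3=T; simplify:
  drop -3 from [-3, -2] -> [-2]
  drop -3 from [-3, -2] -> [-2]
  satisfied 1 clause(s); 3 remain; assigned so far: [3, 4, 5]
unit clause [-2] forces x2=F; simplify:
  satisfied 3 clause(s); 0 remain; assigned so far: [2, 3, 4, 5]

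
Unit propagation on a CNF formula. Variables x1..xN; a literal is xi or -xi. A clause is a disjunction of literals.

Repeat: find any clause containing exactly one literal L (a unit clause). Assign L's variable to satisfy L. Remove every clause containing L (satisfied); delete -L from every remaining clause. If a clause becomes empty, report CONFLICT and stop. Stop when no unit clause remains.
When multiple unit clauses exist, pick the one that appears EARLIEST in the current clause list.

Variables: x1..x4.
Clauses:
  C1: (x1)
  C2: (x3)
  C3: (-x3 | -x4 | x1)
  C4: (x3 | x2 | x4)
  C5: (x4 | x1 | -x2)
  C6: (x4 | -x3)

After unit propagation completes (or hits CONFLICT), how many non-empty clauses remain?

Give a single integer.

Answer: 0

Derivation:
unit clause [1] forces x1=T; simplify:
  satisfied 3 clause(s); 3 remain; assigned so far: [1]
unit clause [3] forces x3=T; simplify:
  drop -3 from [4, -3] -> [4]
  satisfied 2 clause(s); 1 remain; assigned so far: [1, 3]
unit clause [4] forces x4=T; simplify:
  satisfied 1 clause(s); 0 remain; assigned so far: [1, 3, 4]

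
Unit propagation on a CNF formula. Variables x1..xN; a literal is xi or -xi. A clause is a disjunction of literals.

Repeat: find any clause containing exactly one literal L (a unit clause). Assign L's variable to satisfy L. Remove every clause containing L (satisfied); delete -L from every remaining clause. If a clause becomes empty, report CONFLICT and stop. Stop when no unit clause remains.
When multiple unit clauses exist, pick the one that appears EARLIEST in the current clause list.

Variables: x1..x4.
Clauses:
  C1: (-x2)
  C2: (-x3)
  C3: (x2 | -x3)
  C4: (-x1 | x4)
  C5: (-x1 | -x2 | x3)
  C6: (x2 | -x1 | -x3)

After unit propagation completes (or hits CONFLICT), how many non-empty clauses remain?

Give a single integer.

Answer: 1

Derivation:
unit clause [-2] forces x2=F; simplify:
  drop 2 from [2, -3] -> [-3]
  drop 2 from [2, -1, -3] -> [-1, -3]
  satisfied 2 clause(s); 4 remain; assigned so far: [2]
unit clause [-3] forces x3=F; simplify:
  satisfied 3 clause(s); 1 remain; assigned so far: [2, 3]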